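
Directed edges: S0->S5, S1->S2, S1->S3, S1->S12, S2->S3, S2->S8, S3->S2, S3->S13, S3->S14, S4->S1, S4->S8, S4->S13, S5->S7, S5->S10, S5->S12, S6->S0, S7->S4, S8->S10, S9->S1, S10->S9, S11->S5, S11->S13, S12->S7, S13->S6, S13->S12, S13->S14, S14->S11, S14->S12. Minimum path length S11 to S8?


BFS layer-by-layer from S11:
  dist 0: {S11}
  dist 1: {S5, S13}
  dist 2: {S6, S7, S10, S12, S14}
  dist 3: {S0, S4, S9}
  dist 4: {S1, S8}
  -> S8 reached at distance 4
Shortest path length = 4

4


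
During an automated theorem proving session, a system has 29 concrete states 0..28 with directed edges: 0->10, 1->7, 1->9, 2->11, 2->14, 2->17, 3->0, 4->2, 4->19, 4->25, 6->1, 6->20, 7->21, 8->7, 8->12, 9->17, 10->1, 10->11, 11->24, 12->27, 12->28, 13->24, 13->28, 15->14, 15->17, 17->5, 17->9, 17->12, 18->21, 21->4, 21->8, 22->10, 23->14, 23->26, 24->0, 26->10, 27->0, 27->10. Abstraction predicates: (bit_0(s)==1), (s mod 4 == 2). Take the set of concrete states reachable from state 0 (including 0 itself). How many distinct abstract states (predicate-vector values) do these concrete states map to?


BFS from 0:
Concrete reachable: {0, 1, 2, 4, 5, 7, 8, 9, 10, 11, 12, 14, 17, 19, 21, 24, 25, 27, 28}
Abstract via predicates (bit_0(s)==1), (s mod 4 == 2):
  (0,0) <- {0, 4, 8, 12, 24, 28}
  (0,1) <- {2, 10, 14}
  (1,0) <- {1, 5, 7, 9, 11, 17, 19, 21, 25, 27}
Distinct abstract states = 3

3


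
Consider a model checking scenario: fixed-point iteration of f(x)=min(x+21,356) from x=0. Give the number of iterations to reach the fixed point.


Step 1: x=0, cap=356, increment=21
Step 2: x grows by 21 each step until capped at 356; fixed point is x=356
Step 3: iterations = ceil(356/21) = 17

17


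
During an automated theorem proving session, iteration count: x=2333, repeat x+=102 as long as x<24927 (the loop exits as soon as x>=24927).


Step 1: x goes from 2333 toward 24927 by 102; the body runs while x<24927, so iterations = ceil((bound-start)/step)
Step 2: Distance=22594
Step 3: ceil(22594/102)=222

222


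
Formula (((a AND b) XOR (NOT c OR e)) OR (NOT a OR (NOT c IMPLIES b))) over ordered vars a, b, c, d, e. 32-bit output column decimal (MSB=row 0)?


Formula: (((a AND b) XOR (NOT c OR e)) OR (NOT a OR (NOT c IMPLIES b))) over a, b, c, d, e (32 rows)
Evaluate each row (bits = a,b,c,d,e, MSB first):
  row 0 [00000]: (((0 AND 0) XOR (NOT 0 OR 0)) OR (NOT 0 OR (NOT 0 IMPLIES 0))) -> 1
  row 1 [00001]: (((0 AND 0) XOR (NOT 0 OR 1)) OR (NOT 0 OR (NOT 0 IMPLIES 0))) -> 1
  row 2 [00010]: (((0 AND 0) XOR (NOT 0 OR 0)) OR (NOT 0 OR (NOT 0 IMPLIES 0))) -> 1
  row 3 [00011]: (((0 AND 0) XOR (NOT 0 OR 1)) OR (NOT 0 OR (NOT 0 IMPLIES 0))) -> 1
  row 4 [00100]: (((0 AND 0) XOR (NOT 1 OR 0)) OR (NOT 0 OR (NOT 1 IMPLIES 0))) -> 1
  row 5 [00101]: (((0 AND 0) XOR (NOT 1 OR 1)) OR (NOT 0 OR (NOT 1 IMPLIES 0))) -> 1
  row 6 [00110]: (((0 AND 0) XOR (NOT 1 OR 0)) OR (NOT 0 OR (NOT 1 IMPLIES 0))) -> 1
  row 7 [00111]: (((0 AND 0) XOR (NOT 1 OR 1)) OR (NOT 0 OR (NOT 1 IMPLIES 0))) -> 1
  row 8 [01000]: (((0 AND 1) XOR (NOT 0 OR 0)) OR (NOT 0 OR (NOT 0 IMPLIES 1))) -> 1
  row 9 [01001]: (((0 AND 1) XOR (NOT 0 OR 1)) OR (NOT 0 OR (NOT 0 IMPLIES 1))) -> 1
  row 10 [01010]: (((0 AND 1) XOR (NOT 0 OR 0)) OR (NOT 0 OR (NOT 0 IMPLIES 1))) -> 1
  row 11 [01011]: (((0 AND 1) XOR (NOT 0 OR 1)) OR (NOT 0 OR (NOT 0 IMPLIES 1))) -> 1
  row 12 [01100]: (((0 AND 1) XOR (NOT 1 OR 0)) OR (NOT 0 OR (NOT 1 IMPLIES 1))) -> 1
  row 13 [01101]: (((0 AND 1) XOR (NOT 1 OR 1)) OR (NOT 0 OR (NOT 1 IMPLIES 1))) -> 1
  row 14 [01110]: (((0 AND 1) XOR (NOT 1 OR 0)) OR (NOT 0 OR (NOT 1 IMPLIES 1))) -> 1
  row 15 [01111]: (((0 AND 1) XOR (NOT 1 OR 1)) OR (NOT 0 OR (NOT 1 IMPLIES 1))) -> 1
  row 16 [10000]: (((1 AND 0) XOR (NOT 0 OR 0)) OR (NOT 1 OR (NOT 0 IMPLIES 0))) -> 1
  row 17 [10001]: (((1 AND 0) XOR (NOT 0 OR 1)) OR (NOT 1 OR (NOT 0 IMPLIES 0))) -> 1
  row 18 [10010]: (((1 AND 0) XOR (NOT 0 OR 0)) OR (NOT 1 OR (NOT 0 IMPLIES 0))) -> 1
  row 19 [10011]: (((1 AND 0) XOR (NOT 0 OR 1)) OR (NOT 1 OR (NOT 0 IMPLIES 0))) -> 1
  row 20 [10100]: (((1 AND 0) XOR (NOT 1 OR 0)) OR (NOT 1 OR (NOT 1 IMPLIES 0))) -> 1
  row 21 [10101]: (((1 AND 0) XOR (NOT 1 OR 1)) OR (NOT 1 OR (NOT 1 IMPLIES 0))) -> 1
  row 22 [10110]: (((1 AND 0) XOR (NOT 1 OR 0)) OR (NOT 1 OR (NOT 1 IMPLIES 0))) -> 1
  row 23 [10111]: (((1 AND 0) XOR (NOT 1 OR 1)) OR (NOT 1 OR (NOT 1 IMPLIES 0))) -> 1
  row 24 [11000]: (((1 AND 1) XOR (NOT 0 OR 0)) OR (NOT 1 OR (NOT 0 IMPLIES 1))) -> 1
  row 25 [11001]: (((1 AND 1) XOR (NOT 0 OR 1)) OR (NOT 1 OR (NOT 0 IMPLIES 1))) -> 1
  row 26 [11010]: (((1 AND 1) XOR (NOT 0 OR 0)) OR (NOT 1 OR (NOT 0 IMPLIES 1))) -> 1
  row 27 [11011]: (((1 AND 1) XOR (NOT 0 OR 1)) OR (NOT 1 OR (NOT 0 IMPLIES 1))) -> 1
  row 28 [11100]: (((1 AND 1) XOR (NOT 1 OR 0)) OR (NOT 1 OR (NOT 1 IMPLIES 1))) -> 1
  row 29 [11101]: (((1 AND 1) XOR (NOT 1 OR 1)) OR (NOT 1 OR (NOT 1 IMPLIES 1))) -> 1
  row 30 [11110]: (((1 AND 1) XOR (NOT 1 OR 0)) OR (NOT 1 OR (NOT 1 IMPLIES 1))) -> 1
  row 31 [11111]: (((1 AND 1) XOR (NOT 1 OR 1)) OR (NOT 1 OR (NOT 1 IMPLIES 1))) -> 1
Full result column, 4 rows per line (a,b,c fixed per line; d,e runs 00..11 left to right):
  rows 0-3 [a,b,c=000]: 1111  = hex F
  rows 4-7 [a,b,c=001]: 1111  = hex F
  rows 8-11 [a,b,c=010]: 1111  = hex F
  rows 12-15 [a,b,c=011]: 1111  = hex F
  rows 16-19 [a,b,c=100]: 1111  = hex F
  rows 20-23 [a,b,c=101]: 1111  = hex F
  rows 24-27 [a,b,c=110]: 1111  = hex F
  rows 28-31 [a,b,c=111]: 1111  = hex F
Output column (row 0 .. row 31) = 11111111111111111111111111111111
Output column grouped in 4s = 1111 1111 1111 1111 1111 1111 1111 1111 = 0xFFFFFFFF
Convert to decimal digit by digit (value = value*16 + digit):
  F -> 15
  15*16 + 15 (F) = 255
  255*16 + 15 (F) = 4095
  4095*16 + 15 (F) = 65535
  65535*16 + 15 (F) = 1048575
  1048575*16 + 15 (F) = 16777215
  16777215*16 + 15 (F) = 268435455
  268435455*16 + 15 (F) = 4294967295
Decimal = 4294967295

4294967295


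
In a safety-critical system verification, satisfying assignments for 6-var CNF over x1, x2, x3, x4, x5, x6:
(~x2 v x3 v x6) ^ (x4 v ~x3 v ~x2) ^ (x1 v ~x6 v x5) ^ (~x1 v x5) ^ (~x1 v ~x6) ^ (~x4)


CNF with 6 clauses over 6 vars (64 assignments).
An assignment satisfies CNF iff every clause has >=1 true literal.
Check each row (bits = x1,x2,x3,x4,x5,x6; clause T/F shown):
  row 0 [000000]: clauses=TTTTTT -> 1
  row 1 [000001]: clauses=TTFTTT -> 0
  row 2 [000010]: clauses=TTTTTT -> 1
  row 3 [000011]: clauses=TTTTTT -> 1
  row 4 [000100]: clauses=TTTTTF -> 0
  (every remaining row is evaluated the same way; all 64 results are listed next)
Full result column, 8 rows per line (x1,x2,x3 fixed per line; x4,x5,x6 runs 000..111 left to right):
  rows 0-7 [x1,x2,x3=000]: 10110000  (ones: 3)
  rows 8-15 [x1,x2,x3=001]: 10110000  (ones: 3)
  rows 16-23 [x1,x2,x3=010]: 00010000  (ones: 1)
  rows 24-31 [x1,x2,x3=011]: 00000000  (ones: 0)
  rows 32-39 [x1,x2,x3=100]: 00100000  (ones: 1)
  rows 40-47 [x1,x2,x3=101]: 00100000  (ones: 1)
  rows 48-55 [x1,x2,x3=110]: 00000000  (ones: 0)
  rows 56-63 [x1,x2,x3=111]: 00000000  (ones: 0)
Satisfying assignments = 3+3+1+0+1+1+0+0 = 9

9


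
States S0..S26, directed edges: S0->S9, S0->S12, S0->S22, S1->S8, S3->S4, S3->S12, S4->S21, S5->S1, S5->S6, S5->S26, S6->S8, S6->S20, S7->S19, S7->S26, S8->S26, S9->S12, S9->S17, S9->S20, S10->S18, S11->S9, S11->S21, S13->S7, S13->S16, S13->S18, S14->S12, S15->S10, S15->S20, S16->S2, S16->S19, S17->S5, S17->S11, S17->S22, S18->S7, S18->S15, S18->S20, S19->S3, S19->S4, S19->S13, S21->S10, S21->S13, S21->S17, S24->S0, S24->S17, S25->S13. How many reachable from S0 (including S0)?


BFS from S0:
  layer 0: {S0}
  layer 1: {S9, S12, S22}
  layer 2: {S17, S20}
  layer 3: {S5, S11}
  layer 4: {S1, S6, S21, S26}
  layer 5: {S8, S10, S13}
  layer 6: {S7, S16, S18}
  layer 7: {S2, S15, S19}
  layer 8: {S3, S4}
Reachable set: {S0, S1, S2, S3, S4, S5, S6, S7, S8, S9, S10, S11, S12, S13, S15, S16, S17, S18, S19, S20, S21, S22, S26}
Count = 23

23


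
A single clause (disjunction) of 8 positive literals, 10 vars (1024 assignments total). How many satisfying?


Step 1: Total=2^10=1024
Step 2: Unsat when all 8 false: 2^2=4
Step 3: Sat=1024-4=1020

1020


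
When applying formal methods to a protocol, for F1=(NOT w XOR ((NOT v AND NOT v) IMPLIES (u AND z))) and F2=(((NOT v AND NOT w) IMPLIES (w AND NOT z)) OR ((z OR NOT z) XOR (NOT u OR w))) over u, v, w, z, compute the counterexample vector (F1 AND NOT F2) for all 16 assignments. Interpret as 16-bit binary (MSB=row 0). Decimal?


F1 = (NOT w XOR ((NOT v AND NOT v) IMPLIES (u AND z)))
F2 = (((NOT v AND NOT w) IMPLIES (w AND NOT z)) OR ((z OR NOT z) XOR (NOT u OR w)))
Counterexample to F1=>F2 is where F1=1 and F2=0.
Evaluate each row (bits = u,v,w,z, MSB first):
  row 0 [0000]: F1=1 F2=0 -> F1&~F2 -> 1
  row 1 [0001]: F1=1 F2=0 -> F1&~F2 -> 1
  row 2 [0010]: F1=0 F2=1 -> F1&~F2 -> 0
  row 3 [0011]: F1=0 F2=1 -> F1&~F2 -> 0
  row 4 [0100]: F1=0 F2=1 -> F1&~F2 -> 0
  row 5 [0101]: F1=0 F2=1 -> F1&~F2 -> 0
  row 6 [0110]: F1=1 F2=1 -> F1&~F2 -> 0
  row 7 [0111]: F1=1 F2=1 -> F1&~F2 -> 0
  row 8 [1000]: F1=1 F2=1 -> F1&~F2 -> 0
  row 9 [1001]: F1=0 F2=1 -> F1&~F2 -> 0
  row 10 [1010]: F1=0 F2=1 -> F1&~F2 -> 0
  row 11 [1011]: F1=1 F2=1 -> F1&~F2 -> 0
  row 12 [1100]: F1=0 F2=1 -> F1&~F2 -> 0
  row 13 [1101]: F1=0 F2=1 -> F1&~F2 -> 0
  row 14 [1110]: F1=1 F2=1 -> F1&~F2 -> 0
  row 15 [1111]: F1=1 F2=1 -> F1&~F2 -> 0
Full result column, 4 rows per line (u,v fixed per line; w,z runs 00..11 left to right):
  rows 0-3 [u,v=00]: 1100  = hex C
  rows 4-7 [u,v=01]: 0000  = hex 0
  rows 8-11 [u,v=10]: 0000  = hex 0
  rows 12-15 [u,v=11]: 0000  = hex 0
Counterexample vector (row 0 .. row 15) = 1100000000000000
Output column grouped in 4s = 1100 0000 0000 0000 = 0xC000
Convert to decimal digit by digit (value = value*16 + digit):
  C -> 12
  12*16 + 0 = 192
  192*16 + 0 = 3072
  3072*16 + 0 = 49152
Decimal = 49152

49152


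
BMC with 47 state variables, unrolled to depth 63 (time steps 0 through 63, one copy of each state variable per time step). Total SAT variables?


BMC unrolls to depth k, creating one copy of each state var for steps 0..k.
Step count = 63 + 1 = 64 (steps 0 through 63)
Vars per step = 47
Total = 47 * 64 = 3008

3008


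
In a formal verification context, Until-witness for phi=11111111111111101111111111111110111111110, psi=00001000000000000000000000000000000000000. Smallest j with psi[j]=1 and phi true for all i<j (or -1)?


(phi U psi) at 0: need smallest j with psi[j]=1 and phi[i]=1 for all i in [0,j).
Scan from step 0:
  step 0: phi=1, psi=0 -> continue
  step 1: phi=1, psi=0 -> continue
  step 2: phi=1, psi=0 -> continue
  step 3: phi=1, psi=0 -> continue
  step 4: psi=1 and phi held for [0,4) -> witness found
Witness step = 4

4


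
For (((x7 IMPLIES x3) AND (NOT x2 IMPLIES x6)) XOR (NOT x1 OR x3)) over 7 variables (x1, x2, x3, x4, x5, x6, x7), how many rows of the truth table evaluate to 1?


Formula: (((x7 IMPLIES x3) AND (NOT x2 IMPLIES x6)) XOR (NOT x1 OR x3)) over 7 vars (128 rows)
Evaluate each row (x1, x2, x3, x4, x5, x6, x7 as bits, MSB first):
  row 0 [0000000]: (((0 IMPLIES 0) AND (NOT 0 IMPLIES 0)) XOR (NOT 0 OR 0)) -> 1
  row 1 [0000001]: (((1 IMPLIES 0) AND (NOT 0 IMPLIES 0)) XOR (NOT 0 OR 0)) -> 1
  row 2 [0000010]: (((0 IMPLIES 0) AND (NOT 0 IMPLIES 1)) XOR (NOT 0 OR 0)) -> 0
  row 3 [0000011]: (((1 IMPLIES 0) AND (NOT 0 IMPLIES 1)) XOR (NOT 0 OR 0)) -> 1
  row 4 [0000100]: (((0 IMPLIES 0) AND (NOT 0 IMPLIES 0)) XOR (NOT 0 OR 0)) -> 1
  (every remaining row is evaluated the same way; all 128 results are listed next)
Full result column, 8 rows per line (x1,x2,x3,x4 fixed per line; x5,x6,x7 runs 000..111 left to right):
  rows 0-7 [x1,x2,x3,x4=0000]: 11011101  (ones: 6)
  rows 8-15 [x1,x2,x3,x4=0001]: 11011101  (ones: 6)
  rows 16-23 [x1,x2,x3,x4=0010]: 11001100  (ones: 4)
  rows 24-31 [x1,x2,x3,x4=0011]: 11001100  (ones: 4)
  rows 32-39 [x1,x2,x3,x4=0100]: 01010101  (ones: 4)
  rows 40-47 [x1,x2,x3,x4=0101]: 01010101  (ones: 4)
  rows 48-55 [x1,x2,x3,x4=0110]: 00000000  (ones: 0)
  rows 56-63 [x1,x2,x3,x4=0111]: 00000000  (ones: 0)
  rows 64-71 [x1,x2,x3,x4=1000]: 00100010  (ones: 2)
  rows 72-79 [x1,x2,x3,x4=1001]: 00100010  (ones: 2)
  rows 80-87 [x1,x2,x3,x4=1010]: 11001100  (ones: 4)
  rows 88-95 [x1,x2,x3,x4=1011]: 11001100  (ones: 4)
  rows 96-103 [x1,x2,x3,x4=1100]: 10101010  (ones: 4)
  rows 104-111 [x1,x2,x3,x4=1101]: 10101010  (ones: 4)
  rows 112-119 [x1,x2,x3,x4=1110]: 00000000  (ones: 0)
  rows 120-127 [x1,x2,x3,x4=1111]: 00000000  (ones: 0)
Count of 1-rows = 6+6+4+4+4+4+0+0+2+2+4+4+4+4+0+0 = 48

48


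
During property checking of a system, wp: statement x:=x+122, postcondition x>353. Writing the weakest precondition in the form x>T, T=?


Formula: wp(x:=E, P) = P[E/x] (substitute E for x in postcondition)
Step 1: Postcondition: x>353
Step 2: Substitute x+122 for x: x+122>353
Step 3: Solve for x: x > 353-122 = 231

231


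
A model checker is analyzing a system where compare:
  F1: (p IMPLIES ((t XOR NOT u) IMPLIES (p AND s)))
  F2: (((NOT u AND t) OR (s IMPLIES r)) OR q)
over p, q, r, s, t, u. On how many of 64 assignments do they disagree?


F1 = (p IMPLIES ((t XOR NOT u) IMPLIES (p AND s)))
F2 = (((NOT u AND t) OR (s IMPLIES r)) OR q)
Evaluate both on each of 64 rows (bits = p,q,r,s,t,u):
  row 0 [000000]: F1=1 F2=1 -> 0
  row 1 [000001]: F1=1 F2=1 -> 0
  row 2 [000010]: F1=1 F2=1 -> 0
  row 3 [000011]: F1=1 F2=1 -> 0
  row 4 [000100]: F1=1 F2=0 (differ) -> 1
  (every remaining row is evaluated the same way; all 64 results are listed next)
Full result column, 8 rows per line (p,q,r fixed per line; s,t,u runs 000..111 left to right):
  rows 0-7 [p,q,r=000]: 00001101  (ones: 3)
  rows 8-15 [p,q,r=001]: 00000000  (ones: 0)
  rows 16-23 [p,q,r=010]: 00000000  (ones: 0)
  rows 24-31 [p,q,r=011]: 00000000  (ones: 0)
  rows 32-39 [p,q,r=100]: 10011101  (ones: 5)
  rows 40-47 [p,q,r=101]: 10010000  (ones: 2)
  rows 48-55 [p,q,r=110]: 10010000  (ones: 2)
  rows 56-63 [p,q,r=111]: 10010000  (ones: 2)
Disagreements = 3+0+0+0+5+2+2+2 = 14

14


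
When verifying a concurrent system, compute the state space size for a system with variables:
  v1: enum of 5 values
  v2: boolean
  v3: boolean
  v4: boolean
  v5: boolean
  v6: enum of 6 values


State space = product of domain sizes of all variables.
Domain sizes:
  v1 (enum of 5 values): 5
  v2 (boolean): 2
  v3 (boolean): 2
  v4 (boolean): 2
  v5 (boolean): 2
  v6 (enum of 6 values): 6
Product = 5 * 2 * 2 * 2 * 2 * 6 = 480

480


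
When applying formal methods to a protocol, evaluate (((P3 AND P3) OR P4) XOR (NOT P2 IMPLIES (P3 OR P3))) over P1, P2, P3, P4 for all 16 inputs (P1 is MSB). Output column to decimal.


Formula: (((P3 AND P3) OR P4) XOR (NOT P2 IMPLIES (P3 OR P3))) over P1, P2, P3, P4 (16 rows)
Evaluate each row (bits = P1,P2,P3,P4, MSB first):
  row 0 [0000]: (((0 AND 0) OR 0) XOR (NOT 0 IMPLIES (0 OR 0))) -> 0
  row 1 [0001]: (((0 AND 0) OR 1) XOR (NOT 0 IMPLIES (0 OR 0))) -> 1
  row 2 [0010]: (((1 AND 1) OR 0) XOR (NOT 0 IMPLIES (1 OR 1))) -> 0
  row 3 [0011]: (((1 AND 1) OR 1) XOR (NOT 0 IMPLIES (1 OR 1))) -> 0
  row 4 [0100]: (((0 AND 0) OR 0) XOR (NOT 1 IMPLIES (0 OR 0))) -> 1
  row 5 [0101]: (((0 AND 0) OR 1) XOR (NOT 1 IMPLIES (0 OR 0))) -> 0
  row 6 [0110]: (((1 AND 1) OR 0) XOR (NOT 1 IMPLIES (1 OR 1))) -> 0
  row 7 [0111]: (((1 AND 1) OR 1) XOR (NOT 1 IMPLIES (1 OR 1))) -> 0
  row 8 [1000]: (((0 AND 0) OR 0) XOR (NOT 0 IMPLIES (0 OR 0))) -> 0
  row 9 [1001]: (((0 AND 0) OR 1) XOR (NOT 0 IMPLIES (0 OR 0))) -> 1
  row 10 [1010]: (((1 AND 1) OR 0) XOR (NOT 0 IMPLIES (1 OR 1))) -> 0
  row 11 [1011]: (((1 AND 1) OR 1) XOR (NOT 0 IMPLIES (1 OR 1))) -> 0
  row 12 [1100]: (((0 AND 0) OR 0) XOR (NOT 1 IMPLIES (0 OR 0))) -> 1
  row 13 [1101]: (((0 AND 0) OR 1) XOR (NOT 1 IMPLIES (0 OR 0))) -> 0
  row 14 [1110]: (((1 AND 1) OR 0) XOR (NOT 1 IMPLIES (1 OR 1))) -> 0
  row 15 [1111]: (((1 AND 1) OR 1) XOR (NOT 1 IMPLIES (1 OR 1))) -> 0
Full result column, 4 rows per line (P1,P2 fixed per line; P3,P4 runs 00..11 left to right):
  rows 0-3 [P1,P2=00]: 0100  = hex 4
  rows 4-7 [P1,P2=01]: 1000  = hex 8
  rows 8-11 [P1,P2=10]: 0100  = hex 4
  rows 12-15 [P1,P2=11]: 1000  = hex 8
Output column (row 0 .. row 15) = 0100100001001000
Output column grouped in 4s = 0100 1000 0100 1000 = 0x4848
Convert to decimal digit by digit (value = value*16 + digit):
  4 -> 4
  4*16 + 8 = 72
  72*16 + 4 = 1156
  1156*16 + 8 = 18504
Decimal = 18504

18504


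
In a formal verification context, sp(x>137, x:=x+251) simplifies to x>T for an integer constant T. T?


Formula: sp(P, x:=E) = exists old_x. (x = E[old_x/x]) AND P[old_x/x] (old_x is the value of x before the assignment; eliminate old_x by solving x = E[old_x/x] for old_x)
Step 1: Precondition P: x>137, i.e. old_x > 137
Step 2: Assignment gives x = old_x + 251, so old_x = x - 251
Step 3: Substitute into P: x - 251 > 137
Step 4: Simplify: x > 137+251 = 388

388


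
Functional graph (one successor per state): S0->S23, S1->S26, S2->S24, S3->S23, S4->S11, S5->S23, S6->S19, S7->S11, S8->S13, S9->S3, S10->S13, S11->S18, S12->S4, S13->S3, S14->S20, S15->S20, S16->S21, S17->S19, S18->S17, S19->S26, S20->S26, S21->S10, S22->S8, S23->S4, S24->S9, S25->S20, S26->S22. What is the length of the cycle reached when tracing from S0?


Trace from S0 until a state repeats:
  S0 -> S23 -> S4 -> S11 -> S18 -> S17 -> S19 -> S26 -> S22 -> S8 -> S13 -> S3 -> S23
S23 first seen at step 1, revisited at step 12.
Cycle length = 12 - 1 = 11

11


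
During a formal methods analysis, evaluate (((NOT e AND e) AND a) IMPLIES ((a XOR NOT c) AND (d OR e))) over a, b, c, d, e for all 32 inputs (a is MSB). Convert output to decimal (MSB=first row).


Formula: (((NOT e AND e) AND a) IMPLIES ((a XOR NOT c) AND (d OR e))) over a, b, c, d, e (32 rows)
Evaluate each row (bits = a,b,c,d,e, MSB first):
  row 0 [00000]: (((NOT 0 AND 0) AND 0) IMPLIES ((0 XOR NOT 0) AND (0 OR 0))) -> 1
  row 1 [00001]: (((NOT 1 AND 1) AND 0) IMPLIES ((0 XOR NOT 0) AND (0 OR 1))) -> 1
  row 2 [00010]: (((NOT 0 AND 0) AND 0) IMPLIES ((0 XOR NOT 0) AND (1 OR 0))) -> 1
  row 3 [00011]: (((NOT 1 AND 1) AND 0) IMPLIES ((0 XOR NOT 0) AND (1 OR 1))) -> 1
  row 4 [00100]: (((NOT 0 AND 0) AND 0) IMPLIES ((0 XOR NOT 1) AND (0 OR 0))) -> 1
  row 5 [00101]: (((NOT 1 AND 1) AND 0) IMPLIES ((0 XOR NOT 1) AND (0 OR 1))) -> 1
  row 6 [00110]: (((NOT 0 AND 0) AND 0) IMPLIES ((0 XOR NOT 1) AND (1 OR 0))) -> 1
  row 7 [00111]: (((NOT 1 AND 1) AND 0) IMPLIES ((0 XOR NOT 1) AND (1 OR 1))) -> 1
  row 8 [01000]: (((NOT 0 AND 0) AND 0) IMPLIES ((0 XOR NOT 0) AND (0 OR 0))) -> 1
  row 9 [01001]: (((NOT 1 AND 1) AND 0) IMPLIES ((0 XOR NOT 0) AND (0 OR 1))) -> 1
  row 10 [01010]: (((NOT 0 AND 0) AND 0) IMPLIES ((0 XOR NOT 0) AND (1 OR 0))) -> 1
  row 11 [01011]: (((NOT 1 AND 1) AND 0) IMPLIES ((0 XOR NOT 0) AND (1 OR 1))) -> 1
  row 12 [01100]: (((NOT 0 AND 0) AND 0) IMPLIES ((0 XOR NOT 1) AND (0 OR 0))) -> 1
  row 13 [01101]: (((NOT 1 AND 1) AND 0) IMPLIES ((0 XOR NOT 1) AND (0 OR 1))) -> 1
  row 14 [01110]: (((NOT 0 AND 0) AND 0) IMPLIES ((0 XOR NOT 1) AND (1 OR 0))) -> 1
  row 15 [01111]: (((NOT 1 AND 1) AND 0) IMPLIES ((0 XOR NOT 1) AND (1 OR 1))) -> 1
  row 16 [10000]: (((NOT 0 AND 0) AND 1) IMPLIES ((1 XOR NOT 0) AND (0 OR 0))) -> 1
  row 17 [10001]: (((NOT 1 AND 1) AND 1) IMPLIES ((1 XOR NOT 0) AND (0 OR 1))) -> 1
  row 18 [10010]: (((NOT 0 AND 0) AND 1) IMPLIES ((1 XOR NOT 0) AND (1 OR 0))) -> 1
  row 19 [10011]: (((NOT 1 AND 1) AND 1) IMPLIES ((1 XOR NOT 0) AND (1 OR 1))) -> 1
  row 20 [10100]: (((NOT 0 AND 0) AND 1) IMPLIES ((1 XOR NOT 1) AND (0 OR 0))) -> 1
  row 21 [10101]: (((NOT 1 AND 1) AND 1) IMPLIES ((1 XOR NOT 1) AND (0 OR 1))) -> 1
  row 22 [10110]: (((NOT 0 AND 0) AND 1) IMPLIES ((1 XOR NOT 1) AND (1 OR 0))) -> 1
  row 23 [10111]: (((NOT 1 AND 1) AND 1) IMPLIES ((1 XOR NOT 1) AND (1 OR 1))) -> 1
  row 24 [11000]: (((NOT 0 AND 0) AND 1) IMPLIES ((1 XOR NOT 0) AND (0 OR 0))) -> 1
  row 25 [11001]: (((NOT 1 AND 1) AND 1) IMPLIES ((1 XOR NOT 0) AND (0 OR 1))) -> 1
  row 26 [11010]: (((NOT 0 AND 0) AND 1) IMPLIES ((1 XOR NOT 0) AND (1 OR 0))) -> 1
  row 27 [11011]: (((NOT 1 AND 1) AND 1) IMPLIES ((1 XOR NOT 0) AND (1 OR 1))) -> 1
  row 28 [11100]: (((NOT 0 AND 0) AND 1) IMPLIES ((1 XOR NOT 1) AND (0 OR 0))) -> 1
  row 29 [11101]: (((NOT 1 AND 1) AND 1) IMPLIES ((1 XOR NOT 1) AND (0 OR 1))) -> 1
  row 30 [11110]: (((NOT 0 AND 0) AND 1) IMPLIES ((1 XOR NOT 1) AND (1 OR 0))) -> 1
  row 31 [11111]: (((NOT 1 AND 1) AND 1) IMPLIES ((1 XOR NOT 1) AND (1 OR 1))) -> 1
Full result column, 4 rows per line (a,b,c fixed per line; d,e runs 00..11 left to right):
  rows 0-3 [a,b,c=000]: 1111  = hex F
  rows 4-7 [a,b,c=001]: 1111  = hex F
  rows 8-11 [a,b,c=010]: 1111  = hex F
  rows 12-15 [a,b,c=011]: 1111  = hex F
  rows 16-19 [a,b,c=100]: 1111  = hex F
  rows 20-23 [a,b,c=101]: 1111  = hex F
  rows 24-27 [a,b,c=110]: 1111  = hex F
  rows 28-31 [a,b,c=111]: 1111  = hex F
Output column (row 0 .. row 31) = 11111111111111111111111111111111
Output column grouped in 4s = 1111 1111 1111 1111 1111 1111 1111 1111 = 0xFFFFFFFF
Convert to decimal digit by digit (value = value*16 + digit):
  F -> 15
  15*16 + 15 (F) = 255
  255*16 + 15 (F) = 4095
  4095*16 + 15 (F) = 65535
  65535*16 + 15 (F) = 1048575
  1048575*16 + 15 (F) = 16777215
  16777215*16 + 15 (F) = 268435455
  268435455*16 + 15 (F) = 4294967295
Decimal = 4294967295

4294967295


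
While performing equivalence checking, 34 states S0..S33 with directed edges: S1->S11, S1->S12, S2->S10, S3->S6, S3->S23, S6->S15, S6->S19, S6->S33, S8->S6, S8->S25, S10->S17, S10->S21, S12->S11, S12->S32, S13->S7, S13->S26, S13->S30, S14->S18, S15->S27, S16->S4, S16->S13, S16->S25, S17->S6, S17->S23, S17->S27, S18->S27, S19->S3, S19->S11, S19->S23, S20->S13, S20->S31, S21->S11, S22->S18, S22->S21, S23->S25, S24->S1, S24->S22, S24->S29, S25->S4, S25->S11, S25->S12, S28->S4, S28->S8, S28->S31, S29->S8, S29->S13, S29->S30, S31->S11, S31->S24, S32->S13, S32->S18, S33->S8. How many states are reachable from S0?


BFS from S0:
  layer 0: {S0}
Reachable set: {S0}
Count = 1

1


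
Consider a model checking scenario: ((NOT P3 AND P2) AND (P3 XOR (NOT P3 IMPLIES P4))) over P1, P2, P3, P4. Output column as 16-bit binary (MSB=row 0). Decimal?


Formula: ((NOT P3 AND P2) AND (P3 XOR (NOT P3 IMPLIES P4))) over P1, P2, P3, P4 (16 rows)
Evaluate each row (bits = P1,P2,P3,P4, MSB first):
  row 0 [0000]: ((NOT 0 AND 0) AND (0 XOR (NOT 0 IMPLIES 0))) -> 0
  row 1 [0001]: ((NOT 0 AND 0) AND (0 XOR (NOT 0 IMPLIES 1))) -> 0
  row 2 [0010]: ((NOT 1 AND 0) AND (1 XOR (NOT 1 IMPLIES 0))) -> 0
  row 3 [0011]: ((NOT 1 AND 0) AND (1 XOR (NOT 1 IMPLIES 1))) -> 0
  row 4 [0100]: ((NOT 0 AND 1) AND (0 XOR (NOT 0 IMPLIES 0))) -> 0
  row 5 [0101]: ((NOT 0 AND 1) AND (0 XOR (NOT 0 IMPLIES 1))) -> 1
  row 6 [0110]: ((NOT 1 AND 1) AND (1 XOR (NOT 1 IMPLIES 0))) -> 0
  row 7 [0111]: ((NOT 1 AND 1) AND (1 XOR (NOT 1 IMPLIES 1))) -> 0
  row 8 [1000]: ((NOT 0 AND 0) AND (0 XOR (NOT 0 IMPLIES 0))) -> 0
  row 9 [1001]: ((NOT 0 AND 0) AND (0 XOR (NOT 0 IMPLIES 1))) -> 0
  row 10 [1010]: ((NOT 1 AND 0) AND (1 XOR (NOT 1 IMPLIES 0))) -> 0
  row 11 [1011]: ((NOT 1 AND 0) AND (1 XOR (NOT 1 IMPLIES 1))) -> 0
  row 12 [1100]: ((NOT 0 AND 1) AND (0 XOR (NOT 0 IMPLIES 0))) -> 0
  row 13 [1101]: ((NOT 0 AND 1) AND (0 XOR (NOT 0 IMPLIES 1))) -> 1
  row 14 [1110]: ((NOT 1 AND 1) AND (1 XOR (NOT 1 IMPLIES 0))) -> 0
  row 15 [1111]: ((NOT 1 AND 1) AND (1 XOR (NOT 1 IMPLIES 1))) -> 0
Full result column, 4 rows per line (P1,P2 fixed per line; P3,P4 runs 00..11 left to right):
  rows 0-3 [P1,P2=00]: 0000  = hex 0
  rows 4-7 [P1,P2=01]: 0100  = hex 4
  rows 8-11 [P1,P2=10]: 0000  = hex 0
  rows 12-15 [P1,P2=11]: 0100  = hex 4
Output column (row 0 .. row 15) = 0000010000000100
Output column grouped in 4s = 0000 0100 0000 0100 = 0x0404
Convert to decimal digit by digit (value = value*16 + digit):
  0 -> 0
  0*16 + 4 = 4
  4*16 + 0 = 64
  64*16 + 4 = 1028
Decimal = 1028

1028


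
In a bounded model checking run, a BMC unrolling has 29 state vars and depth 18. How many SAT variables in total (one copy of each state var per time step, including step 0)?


BMC unrolls to depth k, creating one copy of each state var for steps 0..k.
Step count = 18 + 1 = 19 (steps 0 through 18)
Vars per step = 29
Total = 29 * 19 = 551

551


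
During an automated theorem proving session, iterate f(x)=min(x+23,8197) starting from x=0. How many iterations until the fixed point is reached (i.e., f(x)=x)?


Step 1: x=0, cap=8197, increment=23
Step 2: x grows by 23 each step until capped at 8197; fixed point is x=8197
Step 3: iterations = ceil(8197/23) = 357

357


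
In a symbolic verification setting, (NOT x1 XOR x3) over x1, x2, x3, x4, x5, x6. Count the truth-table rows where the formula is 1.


Formula: (NOT x1 XOR x3) over 6 vars (64 rows)
Evaluate each row (x1, x2, x3, x4, x5, x6 as bits, MSB first):
  row 0 [000000]: (NOT 0 XOR 0) -> 1
  row 1 [000001]: (NOT 0 XOR 0) -> 1
  row 2 [000010]: (NOT 0 XOR 0) -> 1
  row 3 [000011]: (NOT 0 XOR 0) -> 1
  row 4 [000100]: (NOT 0 XOR 0) -> 1
  (every remaining row is evaluated the same way; all 64 results are listed next)
Full result column, 8 rows per line (x1,x2,x3 fixed per line; x4,x5,x6 runs 000..111 left to right):
  rows 0-7 [x1,x2,x3=000]: 11111111  (ones: 8)
  rows 8-15 [x1,x2,x3=001]: 00000000  (ones: 0)
  rows 16-23 [x1,x2,x3=010]: 11111111  (ones: 8)
  rows 24-31 [x1,x2,x3=011]: 00000000  (ones: 0)
  rows 32-39 [x1,x2,x3=100]: 00000000  (ones: 0)
  rows 40-47 [x1,x2,x3=101]: 11111111  (ones: 8)
  rows 48-55 [x1,x2,x3=110]: 00000000  (ones: 0)
  rows 56-63 [x1,x2,x3=111]: 11111111  (ones: 8)
Count of 1-rows = 8+0+8+0+0+8+0+8 = 32

32


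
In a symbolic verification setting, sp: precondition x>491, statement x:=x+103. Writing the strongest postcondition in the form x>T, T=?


Formula: sp(P, x:=E) = exists old_x. (x = E[old_x/x]) AND P[old_x/x] (old_x is the value of x before the assignment; eliminate old_x by solving x = E[old_x/x] for old_x)
Step 1: Precondition P: x>491, i.e. old_x > 491
Step 2: Assignment gives x = old_x + 103, so old_x = x - 103
Step 3: Substitute into P: x - 103 > 491
Step 4: Simplify: x > 491+103 = 594

594


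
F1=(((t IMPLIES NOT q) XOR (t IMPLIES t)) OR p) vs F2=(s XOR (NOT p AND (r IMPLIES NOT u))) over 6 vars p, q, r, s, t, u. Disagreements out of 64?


F1 = (((t IMPLIES NOT q) XOR (t IMPLIES t)) OR p)
F2 = (s XOR (NOT p AND (r IMPLIES NOT u)))
Evaluate both on each of 64 rows (bits = p,q,r,s,t,u):
  row 0 [000000]: F1=0 F2=1 (differ) -> 1
  row 1 [000001]: F1=0 F2=1 (differ) -> 1
  row 2 [000010]: F1=0 F2=1 (differ) -> 1
  row 3 [000011]: F1=0 F2=1 (differ) -> 1
  row 4 [000100]: F1=0 F2=0 -> 0
  (every remaining row is evaluated the same way; all 64 results are listed next)
Full result column, 8 rows per line (p,q,r fixed per line; s,t,u runs 000..111 left to right):
  rows 0-7 [p,q,r=000]: 11110000  (ones: 4)
  rows 8-15 [p,q,r=001]: 10100101  (ones: 4)
  rows 16-23 [p,q,r=010]: 11000011  (ones: 4)
  rows 24-31 [p,q,r=011]: 10010110  (ones: 4)
  rows 32-39 [p,q,r=100]: 11110000  (ones: 4)
  rows 40-47 [p,q,r=101]: 11110000  (ones: 4)
  rows 48-55 [p,q,r=110]: 11110000  (ones: 4)
  rows 56-63 [p,q,r=111]: 11110000  (ones: 4)
Disagreements = 4+4+4+4+4+4+4+4 = 32

32


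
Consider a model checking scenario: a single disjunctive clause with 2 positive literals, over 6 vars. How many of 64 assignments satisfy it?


Step 1: Total=2^6=64
Step 2: Unsat when all 2 false: 2^4=16
Step 3: Sat=64-16=48

48


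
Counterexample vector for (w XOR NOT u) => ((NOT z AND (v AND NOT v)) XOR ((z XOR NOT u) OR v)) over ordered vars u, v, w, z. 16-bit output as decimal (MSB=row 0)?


F1 = (w XOR NOT u)
F2 = ((NOT z AND (v AND NOT v)) XOR ((z XOR NOT u) OR v))
Counterexample to F1=>F2 is where F1=1 and F2=0.
Evaluate each row (bits = u,v,w,z, MSB first):
  row 0 [0000]: F1=1 F2=1 -> F1&~F2 -> 0
  row 1 [0001]: F1=1 F2=0 -> F1&~F2 -> 1
  row 2 [0010]: F1=0 F2=1 -> F1&~F2 -> 0
  row 3 [0011]: F1=0 F2=0 -> F1&~F2 -> 0
  row 4 [0100]: F1=1 F2=1 -> F1&~F2 -> 0
  row 5 [0101]: F1=1 F2=1 -> F1&~F2 -> 0
  row 6 [0110]: F1=0 F2=1 -> F1&~F2 -> 0
  row 7 [0111]: F1=0 F2=1 -> F1&~F2 -> 0
  row 8 [1000]: F1=0 F2=0 -> F1&~F2 -> 0
  row 9 [1001]: F1=0 F2=1 -> F1&~F2 -> 0
  row 10 [1010]: F1=1 F2=0 -> F1&~F2 -> 1
  row 11 [1011]: F1=1 F2=1 -> F1&~F2 -> 0
  row 12 [1100]: F1=0 F2=1 -> F1&~F2 -> 0
  row 13 [1101]: F1=0 F2=1 -> F1&~F2 -> 0
  row 14 [1110]: F1=1 F2=1 -> F1&~F2 -> 0
  row 15 [1111]: F1=1 F2=1 -> F1&~F2 -> 0
Full result column, 4 rows per line (u,v fixed per line; w,z runs 00..11 left to right):
  rows 0-3 [u,v=00]: 0100  = hex 4
  rows 4-7 [u,v=01]: 0000  = hex 0
  rows 8-11 [u,v=10]: 0010  = hex 2
  rows 12-15 [u,v=11]: 0000  = hex 0
Counterexample vector (row 0 .. row 15) = 0100000000100000
Output column grouped in 4s = 0100 0000 0010 0000 = 0x4020
Convert to decimal digit by digit (value = value*16 + digit):
  4 -> 4
  4*16 + 0 = 64
  64*16 + 2 = 1026
  1026*16 + 0 = 16416
Decimal = 16416

16416


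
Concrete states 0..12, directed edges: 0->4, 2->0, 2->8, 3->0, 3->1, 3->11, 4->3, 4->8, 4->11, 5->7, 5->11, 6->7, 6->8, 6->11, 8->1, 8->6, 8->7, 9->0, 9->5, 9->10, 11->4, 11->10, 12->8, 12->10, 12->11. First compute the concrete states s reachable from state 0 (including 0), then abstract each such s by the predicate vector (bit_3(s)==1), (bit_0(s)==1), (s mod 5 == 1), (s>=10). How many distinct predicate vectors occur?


BFS from 0:
Concrete reachable: {0, 1, 3, 4, 6, 7, 8, 10, 11}
Abstract via predicates (bit_3(s)==1), (bit_0(s)==1), (s mod 5 == 1), (s>=10):
  (0,0,0,0) <- {0, 4}
  (0,0,1,0) <- {6}
  (0,1,0,0) <- {3, 7}
  (0,1,1,0) <- {1}
  (1,0,0,0) <- {8}
  (1,0,0,1) <- {10}
  (1,1,1,1) <- {11}
Distinct abstract states = 7

7


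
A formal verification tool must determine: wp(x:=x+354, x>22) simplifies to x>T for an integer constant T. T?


Formula: wp(x:=E, P) = P[E/x] (substitute E for x in postcondition)
Step 1: Postcondition: x>22
Step 2: Substitute x+354 for x: x+354>22
Step 3: Solve for x: x > 22-354 = -332

-332


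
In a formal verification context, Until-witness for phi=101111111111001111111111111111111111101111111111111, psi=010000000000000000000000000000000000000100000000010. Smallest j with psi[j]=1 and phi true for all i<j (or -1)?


(phi U psi) at 0: need smallest j with psi[j]=1 and phi[i]=1 for all i in [0,j).
Scan from step 0:
  step 0: phi=1, psi=0 -> continue
  step 1: psi=1 and phi held for [0,1) -> witness found
Witness step = 1

1


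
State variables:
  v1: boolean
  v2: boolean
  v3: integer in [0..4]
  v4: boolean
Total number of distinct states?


State space = product of domain sizes of all variables.
Domain sizes:
  v1 (boolean): 2
  v2 (boolean): 2
  v3 (integer in [0..4]): 5
  v4 (boolean): 2
Product = 2 * 2 * 5 * 2 = 40

40


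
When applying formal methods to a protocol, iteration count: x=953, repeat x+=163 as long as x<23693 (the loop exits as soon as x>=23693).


Step 1: x goes from 953 toward 23693 by 163; the body runs while x<23693, so iterations = ceil((bound-start)/step)
Step 2: Distance=22740
Step 3: ceil(22740/163)=140

140


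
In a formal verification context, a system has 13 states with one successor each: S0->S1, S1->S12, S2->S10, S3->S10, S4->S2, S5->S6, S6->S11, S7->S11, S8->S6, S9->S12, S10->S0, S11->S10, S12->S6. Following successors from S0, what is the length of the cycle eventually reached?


Trace from S0 until a state repeats:
  S0 -> S1 -> S12 -> S6 -> S11 -> S10 -> S0
S0 first seen at step 0, revisited at step 6.
Cycle length = 6 - 0 = 6

6


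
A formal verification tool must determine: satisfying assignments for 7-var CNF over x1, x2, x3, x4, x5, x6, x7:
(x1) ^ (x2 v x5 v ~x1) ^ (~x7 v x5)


CNF with 3 clauses over 7 vars (128 assignments).
An assignment satisfies CNF iff every clause has >=1 true literal.
Check each row (bits = x1,x2,x3,x4,x5,x6,x7; clause T/F shown):
  row 0 [0000000]: clauses=FTT -> 0
  row 1 [0000001]: clauses=FTF -> 0
  row 2 [0000010]: clauses=FTT -> 0
  row 3 [0000011]: clauses=FTF -> 0
  row 4 [0000100]: clauses=FTT -> 0
  (every remaining row is evaluated the same way; all 128 results are listed next)
Full result column, 8 rows per line (x1,x2,x3,x4 fixed per line; x5,x6,x7 runs 000..111 left to right):
  rows 0-7 [x1,x2,x3,x4=0000]: 00000000  (ones: 0)
  rows 8-15 [x1,x2,x3,x4=0001]: 00000000  (ones: 0)
  rows 16-23 [x1,x2,x3,x4=0010]: 00000000  (ones: 0)
  rows 24-31 [x1,x2,x3,x4=0011]: 00000000  (ones: 0)
  rows 32-39 [x1,x2,x3,x4=0100]: 00000000  (ones: 0)
  rows 40-47 [x1,x2,x3,x4=0101]: 00000000  (ones: 0)
  rows 48-55 [x1,x2,x3,x4=0110]: 00000000  (ones: 0)
  rows 56-63 [x1,x2,x3,x4=0111]: 00000000  (ones: 0)
  rows 64-71 [x1,x2,x3,x4=1000]: 00001111  (ones: 4)
  rows 72-79 [x1,x2,x3,x4=1001]: 00001111  (ones: 4)
  rows 80-87 [x1,x2,x3,x4=1010]: 00001111  (ones: 4)
  rows 88-95 [x1,x2,x3,x4=1011]: 00001111  (ones: 4)
  rows 96-103 [x1,x2,x3,x4=1100]: 10101111  (ones: 6)
  rows 104-111 [x1,x2,x3,x4=1101]: 10101111  (ones: 6)
  rows 112-119 [x1,x2,x3,x4=1110]: 10101111  (ones: 6)
  rows 120-127 [x1,x2,x3,x4=1111]: 10101111  (ones: 6)
Satisfying assignments = 0+0+0+0+0+0+0+0+4+4+4+4+6+6+6+6 = 40

40


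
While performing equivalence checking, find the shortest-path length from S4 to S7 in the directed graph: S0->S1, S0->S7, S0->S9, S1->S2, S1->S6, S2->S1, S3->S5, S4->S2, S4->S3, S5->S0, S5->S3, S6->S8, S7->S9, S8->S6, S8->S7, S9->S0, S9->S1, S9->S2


BFS layer-by-layer from S4:
  dist 0: {S4}
  dist 1: {S2, S3}
  dist 2: {S1, S5}
  dist 3: {S0, S6}
  dist 4: {S7, S8, S9}
  -> S7 reached at distance 4
Shortest path length = 4

4


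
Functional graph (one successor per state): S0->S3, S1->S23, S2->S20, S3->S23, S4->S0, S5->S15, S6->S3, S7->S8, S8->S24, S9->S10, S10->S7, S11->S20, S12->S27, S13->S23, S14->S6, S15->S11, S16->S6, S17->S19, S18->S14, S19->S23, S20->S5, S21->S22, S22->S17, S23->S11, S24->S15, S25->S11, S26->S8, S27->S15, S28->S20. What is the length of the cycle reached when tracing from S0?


Trace from S0 until a state repeats:
  S0 -> S3 -> S23 -> S11 -> S20 -> S5 -> S15 -> S11
S11 first seen at step 3, revisited at step 7.
Cycle length = 7 - 3 = 4

4


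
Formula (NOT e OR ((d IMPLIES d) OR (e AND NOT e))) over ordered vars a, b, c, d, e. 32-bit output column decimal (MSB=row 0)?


Formula: (NOT e OR ((d IMPLIES d) OR (e AND NOT e))) over a, b, c, d, e (32 rows)
Evaluate each row (bits = a,b,c,d,e, MSB first):
  row 0 [00000]: (NOT 0 OR ((0 IMPLIES 0) OR (0 AND NOT 0))) -> 1
  row 1 [00001]: (NOT 1 OR ((0 IMPLIES 0) OR (1 AND NOT 1))) -> 1
  row 2 [00010]: (NOT 0 OR ((1 IMPLIES 1) OR (0 AND NOT 0))) -> 1
  row 3 [00011]: (NOT 1 OR ((1 IMPLIES 1) OR (1 AND NOT 1))) -> 1
  row 4 [00100]: (NOT 0 OR ((0 IMPLIES 0) OR (0 AND NOT 0))) -> 1
  row 5 [00101]: (NOT 1 OR ((0 IMPLIES 0) OR (1 AND NOT 1))) -> 1
  row 6 [00110]: (NOT 0 OR ((1 IMPLIES 1) OR (0 AND NOT 0))) -> 1
  row 7 [00111]: (NOT 1 OR ((1 IMPLIES 1) OR (1 AND NOT 1))) -> 1
  row 8 [01000]: (NOT 0 OR ((0 IMPLIES 0) OR (0 AND NOT 0))) -> 1
  row 9 [01001]: (NOT 1 OR ((0 IMPLIES 0) OR (1 AND NOT 1))) -> 1
  row 10 [01010]: (NOT 0 OR ((1 IMPLIES 1) OR (0 AND NOT 0))) -> 1
  row 11 [01011]: (NOT 1 OR ((1 IMPLIES 1) OR (1 AND NOT 1))) -> 1
  row 12 [01100]: (NOT 0 OR ((0 IMPLIES 0) OR (0 AND NOT 0))) -> 1
  row 13 [01101]: (NOT 1 OR ((0 IMPLIES 0) OR (1 AND NOT 1))) -> 1
  row 14 [01110]: (NOT 0 OR ((1 IMPLIES 1) OR (0 AND NOT 0))) -> 1
  row 15 [01111]: (NOT 1 OR ((1 IMPLIES 1) OR (1 AND NOT 1))) -> 1
  row 16 [10000]: (NOT 0 OR ((0 IMPLIES 0) OR (0 AND NOT 0))) -> 1
  row 17 [10001]: (NOT 1 OR ((0 IMPLIES 0) OR (1 AND NOT 1))) -> 1
  row 18 [10010]: (NOT 0 OR ((1 IMPLIES 1) OR (0 AND NOT 0))) -> 1
  row 19 [10011]: (NOT 1 OR ((1 IMPLIES 1) OR (1 AND NOT 1))) -> 1
  row 20 [10100]: (NOT 0 OR ((0 IMPLIES 0) OR (0 AND NOT 0))) -> 1
  row 21 [10101]: (NOT 1 OR ((0 IMPLIES 0) OR (1 AND NOT 1))) -> 1
  row 22 [10110]: (NOT 0 OR ((1 IMPLIES 1) OR (0 AND NOT 0))) -> 1
  row 23 [10111]: (NOT 1 OR ((1 IMPLIES 1) OR (1 AND NOT 1))) -> 1
  row 24 [11000]: (NOT 0 OR ((0 IMPLIES 0) OR (0 AND NOT 0))) -> 1
  row 25 [11001]: (NOT 1 OR ((0 IMPLIES 0) OR (1 AND NOT 1))) -> 1
  row 26 [11010]: (NOT 0 OR ((1 IMPLIES 1) OR (0 AND NOT 0))) -> 1
  row 27 [11011]: (NOT 1 OR ((1 IMPLIES 1) OR (1 AND NOT 1))) -> 1
  row 28 [11100]: (NOT 0 OR ((0 IMPLIES 0) OR (0 AND NOT 0))) -> 1
  row 29 [11101]: (NOT 1 OR ((0 IMPLIES 0) OR (1 AND NOT 1))) -> 1
  row 30 [11110]: (NOT 0 OR ((1 IMPLIES 1) OR (0 AND NOT 0))) -> 1
  row 31 [11111]: (NOT 1 OR ((1 IMPLIES 1) OR (1 AND NOT 1))) -> 1
Full result column, 4 rows per line (a,b,c fixed per line; d,e runs 00..11 left to right):
  rows 0-3 [a,b,c=000]: 1111  = hex F
  rows 4-7 [a,b,c=001]: 1111  = hex F
  rows 8-11 [a,b,c=010]: 1111  = hex F
  rows 12-15 [a,b,c=011]: 1111  = hex F
  rows 16-19 [a,b,c=100]: 1111  = hex F
  rows 20-23 [a,b,c=101]: 1111  = hex F
  rows 24-27 [a,b,c=110]: 1111  = hex F
  rows 28-31 [a,b,c=111]: 1111  = hex F
Output column (row 0 .. row 31) = 11111111111111111111111111111111
Output column grouped in 4s = 1111 1111 1111 1111 1111 1111 1111 1111 = 0xFFFFFFFF
Convert to decimal digit by digit (value = value*16 + digit):
  F -> 15
  15*16 + 15 (F) = 255
  255*16 + 15 (F) = 4095
  4095*16 + 15 (F) = 65535
  65535*16 + 15 (F) = 1048575
  1048575*16 + 15 (F) = 16777215
  16777215*16 + 15 (F) = 268435455
  268435455*16 + 15 (F) = 4294967295
Decimal = 4294967295

4294967295


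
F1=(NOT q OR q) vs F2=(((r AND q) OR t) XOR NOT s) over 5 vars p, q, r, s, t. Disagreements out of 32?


F1 = (NOT q OR q)
F2 = (((r AND q) OR t) XOR NOT s)
Evaluate both on each of 32 rows (bits = p,q,r,s,t):
  row 0 [00000]: F1=1 F2=1 -> 0
  row 1 [00001]: F1=1 F2=0 (differ) -> 1
  row 2 [00010]: F1=1 F2=0 (differ) -> 1
  row 3 [00011]: F1=1 F2=1 -> 0
  row 4 [00100]: F1=1 F2=1 -> 0
  row 5 [00101]: F1=1 F2=0 (differ) -> 1
  row 6 [00110]: F1=1 F2=0 (differ) -> 1
  row 7 [00111]: F1=1 F2=1 -> 0
  row 8 [01000]: F1=1 F2=1 -> 0
  row 9 [01001]: F1=1 F2=0 (differ) -> 1
  row 10 [01010]: F1=1 F2=0 (differ) -> 1
  row 11 [01011]: F1=1 F2=1 -> 0
  row 12 [01100]: F1=1 F2=0 (differ) -> 1
  row 13 [01101]: F1=1 F2=0 (differ) -> 1
  row 14 [01110]: F1=1 F2=1 -> 0
  row 15 [01111]: F1=1 F2=1 -> 0
  row 16 [10000]: F1=1 F2=1 -> 0
  row 17 [10001]: F1=1 F2=0 (differ) -> 1
  row 18 [10010]: F1=1 F2=0 (differ) -> 1
  row 19 [10011]: F1=1 F2=1 -> 0
  row 20 [10100]: F1=1 F2=1 -> 0
  row 21 [10101]: F1=1 F2=0 (differ) -> 1
  row 22 [10110]: F1=1 F2=0 (differ) -> 1
  row 23 [10111]: F1=1 F2=1 -> 0
  row 24 [11000]: F1=1 F2=1 -> 0
  row 25 [11001]: F1=1 F2=0 (differ) -> 1
  row 26 [11010]: F1=1 F2=0 (differ) -> 1
  row 27 [11011]: F1=1 F2=1 -> 0
  row 28 [11100]: F1=1 F2=0 (differ) -> 1
  row 29 [11101]: F1=1 F2=0 (differ) -> 1
  row 30 [11110]: F1=1 F2=1 -> 0
  row 31 [11111]: F1=1 F2=1 -> 0
Full result column, 8 rows per line (p,q fixed per line; r,s,t runs 000..111 left to right):
  rows 0-7 [p,q=00]: 01100110  (ones: 4)
  rows 8-15 [p,q=01]: 01101100  (ones: 4)
  rows 16-23 [p,q=10]: 01100110  (ones: 4)
  rows 24-31 [p,q=11]: 01101100  (ones: 4)
Disagreements = 4+4+4+4 = 16

16


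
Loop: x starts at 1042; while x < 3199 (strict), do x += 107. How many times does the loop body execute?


Step 1: x goes from 1042 toward 3199 by 107; the body runs while x<3199, so iterations = ceil((bound-start)/step)
Step 2: Distance=2157
Step 3: ceil(2157/107)=21

21


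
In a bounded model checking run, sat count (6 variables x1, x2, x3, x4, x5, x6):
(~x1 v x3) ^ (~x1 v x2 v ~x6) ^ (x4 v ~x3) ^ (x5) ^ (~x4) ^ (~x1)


CNF with 6 clauses over 6 vars (64 assignments).
An assignment satisfies CNF iff every clause has >=1 true literal.
Check each row (bits = x1,x2,x3,x4,x5,x6; clause T/F shown):
  row 0 [000000]: clauses=TTTFTT -> 0
  row 1 [000001]: clauses=TTTFTT -> 0
  row 2 [000010]: clauses=TTTTTT -> 1
  row 3 [000011]: clauses=TTTTTT -> 1
  row 4 [000100]: clauses=TTTFFT -> 0
  (every remaining row is evaluated the same way; all 64 results are listed next)
Full result column, 8 rows per line (x1,x2,x3 fixed per line; x4,x5,x6 runs 000..111 left to right):
  rows 0-7 [x1,x2,x3=000]: 00110000  (ones: 2)
  rows 8-15 [x1,x2,x3=001]: 00000000  (ones: 0)
  rows 16-23 [x1,x2,x3=010]: 00110000  (ones: 2)
  rows 24-31 [x1,x2,x3=011]: 00000000  (ones: 0)
  rows 32-39 [x1,x2,x3=100]: 00000000  (ones: 0)
  rows 40-47 [x1,x2,x3=101]: 00000000  (ones: 0)
  rows 48-55 [x1,x2,x3=110]: 00000000  (ones: 0)
  rows 56-63 [x1,x2,x3=111]: 00000000  (ones: 0)
Satisfying assignments = 2+0+2+0+0+0+0+0 = 4

4
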